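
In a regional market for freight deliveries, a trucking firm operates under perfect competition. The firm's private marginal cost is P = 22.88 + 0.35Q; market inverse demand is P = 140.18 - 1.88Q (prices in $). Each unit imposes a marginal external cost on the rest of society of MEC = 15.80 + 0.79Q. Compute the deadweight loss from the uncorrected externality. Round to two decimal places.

DWL = $544.63

Market equilibrium (private): 22.88 + 0.35Q = 140.18 - 1.88Q → Q_m = 52.6009.
Social marginal cost = private MC + MEC = 38.68 + 1.14Q.
Set SMC = demand: 38.68 + 1.14Q = 140.18 - 1.88Q → Q* = 33.6093.
The loss is the area between SMC and demand from Q* to Q_m; with linear curves that's a triangle of height MEC(Q_m).
DWL = ½ × 18.9916 × 57.3547 = 544.6288.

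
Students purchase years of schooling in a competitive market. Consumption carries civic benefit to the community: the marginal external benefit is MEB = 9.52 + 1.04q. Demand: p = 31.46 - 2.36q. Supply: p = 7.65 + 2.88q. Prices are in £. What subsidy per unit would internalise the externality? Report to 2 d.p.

Social marginal benefit = demand + MEB = 40.98 - 1.32q.
Set SMB = MC: 40.98 - 1.32q = 7.65 + 2.88q → q* = 7.9357.
The Pigouvian subsidy equals MEB at q*: 9.52 + 1.04×7.9357 = 17.7731.

subsidy = £17.77 per unit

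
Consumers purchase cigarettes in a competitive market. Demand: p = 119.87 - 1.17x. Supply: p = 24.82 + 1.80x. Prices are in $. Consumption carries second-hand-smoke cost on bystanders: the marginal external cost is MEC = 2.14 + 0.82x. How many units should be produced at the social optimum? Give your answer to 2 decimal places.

x* = 24.51

Social marginal benefit = demand − MEC = 117.73 - 1.99x.
Set SMB = MC: 117.73 - 1.99x = 24.82 + 1.80x → x* = 24.5145.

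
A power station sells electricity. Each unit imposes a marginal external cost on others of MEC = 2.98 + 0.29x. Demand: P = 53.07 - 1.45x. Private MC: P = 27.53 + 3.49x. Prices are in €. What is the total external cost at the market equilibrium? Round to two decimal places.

Market equilibrium (private): 27.53 + 3.49x = 53.07 - 1.45x → x_m = 5.1700.
Total external cost = ∫₀^{x_m} (2.98 + 0.29x) dx = 2.98×5.1700 + ½×0.29×5.1700² = 19.2823.

€19.28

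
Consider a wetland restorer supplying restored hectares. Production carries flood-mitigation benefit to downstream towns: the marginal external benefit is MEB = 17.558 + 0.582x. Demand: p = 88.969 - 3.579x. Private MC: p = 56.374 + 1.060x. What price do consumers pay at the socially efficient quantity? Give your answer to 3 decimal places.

Social marginal cost = private MC − MEB = 38.816 + 0.478x.
Set SMC = demand: 38.816 + 0.478x = 88.969 - 3.579x → x* = 12.3621.
Consumer price on the demand curve at x*: 88.969 − 3.579×12.3621 = 44.7250.

P = 44.725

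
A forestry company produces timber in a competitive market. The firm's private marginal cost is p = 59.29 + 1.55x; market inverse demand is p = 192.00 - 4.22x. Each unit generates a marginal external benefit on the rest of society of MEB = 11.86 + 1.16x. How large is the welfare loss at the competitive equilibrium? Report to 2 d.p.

Market equilibrium (private): 59.29 + 1.55x = 192.00 - 4.22x → x_m = 23.0000.
Social marginal cost = private MC − MEB = 47.43 + 0.39x.
Set SMC = demand: 47.43 + 0.39x = 192.00 - 4.22x → x* = 31.3601.
The welfare-loss triangle has base |x_m − x*| and height MEB(x_m) (the vertical gap between SMC and demand is zero at x* and MEB at x_m).
DWL = ½ × 8.3601 × 38.5400 = 161.0991.

DWL = 161.10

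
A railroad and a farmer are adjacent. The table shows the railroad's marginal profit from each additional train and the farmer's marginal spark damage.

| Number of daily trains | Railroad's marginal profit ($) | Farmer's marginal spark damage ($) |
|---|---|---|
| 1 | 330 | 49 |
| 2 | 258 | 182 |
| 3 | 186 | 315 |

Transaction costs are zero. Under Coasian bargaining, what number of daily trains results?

Bargaining reaches the level where marginal profit last exceeds marginal spark damage.
That holds through level 2 (258 ≥ 182) but not at 3 (186 < 315).

2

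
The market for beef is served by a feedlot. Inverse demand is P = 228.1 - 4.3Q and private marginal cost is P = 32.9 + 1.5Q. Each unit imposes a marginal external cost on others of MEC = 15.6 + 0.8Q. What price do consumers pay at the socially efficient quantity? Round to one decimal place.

Social marginal cost = private MC + MEC = 48.5 + 2.3Q.
Set SMC = demand: 48.5 + 2.3Q = 228.1 - 4.3Q → Q* = 27.2121.
Consumer price on the demand curve at Q*: 228.1 − 4.3×27.2121 = 111.0880.

P = 111.1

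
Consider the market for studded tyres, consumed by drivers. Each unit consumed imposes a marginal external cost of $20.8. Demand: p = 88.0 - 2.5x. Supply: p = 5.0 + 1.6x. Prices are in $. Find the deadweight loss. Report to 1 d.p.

Market equilibrium (private): 5.0 + 1.6x = 88.0 - 2.5x → x_m = 20.2439.
Social marginal benefit = demand − MEC = 67.2 - 2.5x.
Set SMB = MC: 67.2 - 2.5x = 5.0 + 1.6x → x* = 15.1707.
The welfare-loss triangle has base |x_m − x*| and height MEC(x_m) (the vertical gap between SMB and MC is zero at x* and MEC at x_m).
DWL = ½ × 5.0732 × 20.8000 = 52.7613.

DWL = $52.8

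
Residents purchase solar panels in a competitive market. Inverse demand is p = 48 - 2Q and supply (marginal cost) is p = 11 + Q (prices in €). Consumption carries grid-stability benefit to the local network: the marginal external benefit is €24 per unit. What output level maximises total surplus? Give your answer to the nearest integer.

Social marginal benefit = demand + MEB = 72 - 2Q.
Set SMB = MC: 72 - 2Q = 11 + Q → Q* = 20.3333.

Q* = 20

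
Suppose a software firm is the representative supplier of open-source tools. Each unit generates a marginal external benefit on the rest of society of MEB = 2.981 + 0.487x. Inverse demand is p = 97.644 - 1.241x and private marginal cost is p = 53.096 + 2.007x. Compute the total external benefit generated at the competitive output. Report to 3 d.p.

86.692

Market equilibrium (private): 53.096 + 2.007x = 97.644 - 1.241x → x_m = 13.7155.
Total external benefit = ∫₀^{x_m} (2.981 + 0.487x) dx = 2.981×13.7155 + ½×0.487×13.7155² = 86.6919.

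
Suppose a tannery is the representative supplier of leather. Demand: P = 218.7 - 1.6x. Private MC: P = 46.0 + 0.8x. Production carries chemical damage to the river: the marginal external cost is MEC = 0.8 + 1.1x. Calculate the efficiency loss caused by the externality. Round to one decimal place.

DWL = 913.2

Market equilibrium (private): 46.0 + 0.8x = 218.7 - 1.6x → x_m = 71.9583.
Social marginal cost = private MC + MEC = 46.8 + 1.9x.
Set SMC = demand: 46.8 + 1.9x = 218.7 - 1.6x → x* = 49.1143.
The loss is the area between SMC and demand from x* to x_m; with linear curves that's a triangle of height MEC(x_m).
DWL = ½ × 22.8440 × 79.9542 = 913.2369.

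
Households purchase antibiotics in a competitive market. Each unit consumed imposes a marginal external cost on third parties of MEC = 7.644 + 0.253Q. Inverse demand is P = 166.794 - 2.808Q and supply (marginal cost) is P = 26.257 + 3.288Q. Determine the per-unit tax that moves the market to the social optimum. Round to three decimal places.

Social marginal benefit = demand − MEC = 159.150 - 3.061Q.
Set SMB = MC: 159.150 - 3.061Q = 26.257 + 3.288Q → Q* = 20.9313.
The Pigouvian tax equals MEC at Q*: 7.644 + 0.253×20.9313 = 12.9396.

tax = 12.940 per unit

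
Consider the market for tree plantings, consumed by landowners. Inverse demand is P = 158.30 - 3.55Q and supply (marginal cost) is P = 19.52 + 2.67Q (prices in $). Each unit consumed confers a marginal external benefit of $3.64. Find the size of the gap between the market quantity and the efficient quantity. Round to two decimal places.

0.59 units

Market equilibrium (private): 19.52 + 2.67Q = 158.30 - 3.55Q → Q_m = 22.3119.
Social marginal benefit = demand + MEB = 161.94 - 3.55Q.
Set SMB = MC: 161.94 - 3.55Q = 19.52 + 2.67Q → Q* = 22.8971.
Gap = |22.3119 − 22.8971| = 0.5852.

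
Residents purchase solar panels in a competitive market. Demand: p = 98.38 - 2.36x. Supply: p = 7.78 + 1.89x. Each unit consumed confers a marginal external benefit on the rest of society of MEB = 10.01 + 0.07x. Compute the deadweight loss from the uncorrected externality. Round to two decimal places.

Market equilibrium (private): 7.78 + 1.89x = 98.38 - 2.36x → x_m = 21.3176.
Social marginal benefit = demand + MEB = 108.39 - 2.29x.
Set SMB = MC: 108.39 - 2.29x = 7.78 + 1.89x → x* = 24.0694.
Height of the DWL triangle at x_m is SMB(x_m) − MC(x_m) = MEB(x_m) = 11.5022.
DWL = ½ × 2.7518 × 11.5022 = 15.8259.

DWL = 15.83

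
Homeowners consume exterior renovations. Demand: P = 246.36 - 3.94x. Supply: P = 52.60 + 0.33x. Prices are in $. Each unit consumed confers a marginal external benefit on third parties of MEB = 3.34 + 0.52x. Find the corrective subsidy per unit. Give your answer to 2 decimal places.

subsidy = $30.67 per unit

Social marginal benefit = demand + MEB = 249.70 - 3.42x.
Set SMB = MC: 249.70 - 3.42x = 52.60 + 0.33x → x* = 52.5600.
The Pigouvian subsidy equals MEB at x*: 3.34 + 0.52×52.5600 = 30.6712.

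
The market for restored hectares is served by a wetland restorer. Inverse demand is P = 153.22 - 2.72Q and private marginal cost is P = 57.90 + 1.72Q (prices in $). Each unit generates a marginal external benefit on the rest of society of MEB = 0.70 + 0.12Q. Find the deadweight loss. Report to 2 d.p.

Market equilibrium (private): 57.90 + 1.72Q = 153.22 - 2.72Q → Q_m = 21.4685.
Social marginal cost = private MC − MEB = 57.20 + 1.60Q.
Set SMC = demand: 57.20 + 1.60Q = 153.22 - 2.72Q → Q* = 22.2269.
Between Q* and Q_m the wedge demand − SMC runs linearly from 0 to MEB(Q_m), so the loss is a triangle.
DWL = ½ × 0.7584 × 3.2762 = 1.2423.

DWL = $1.24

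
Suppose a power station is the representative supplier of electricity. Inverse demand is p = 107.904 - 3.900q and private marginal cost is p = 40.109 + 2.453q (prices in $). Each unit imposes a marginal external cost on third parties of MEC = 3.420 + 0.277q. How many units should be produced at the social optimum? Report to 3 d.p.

q* = 9.710

Social marginal cost = private MC + MEC = 43.529 + 2.730q.
Set SMC = demand: 43.529 + 2.730q = 107.904 - 3.900q → q* = 9.7097.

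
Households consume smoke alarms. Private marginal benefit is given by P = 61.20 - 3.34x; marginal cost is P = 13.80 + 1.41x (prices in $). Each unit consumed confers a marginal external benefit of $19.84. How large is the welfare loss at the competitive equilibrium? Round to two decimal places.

DWL = $41.43

Market equilibrium (private): 13.80 + 1.41x = 61.20 - 3.34x → x_m = 9.9789.
Social marginal benefit = demand + MEB = 81.04 - 3.34x.
Set SMB = MC: 81.04 - 3.34x = 13.80 + 1.41x → x* = 14.1558.
Between x* and x_m the wedge SMB − MC runs linearly from 0 to MEB(x_m), so the loss is a triangle.
DWL = ½ × 4.1769 × 19.8400 = 41.4348.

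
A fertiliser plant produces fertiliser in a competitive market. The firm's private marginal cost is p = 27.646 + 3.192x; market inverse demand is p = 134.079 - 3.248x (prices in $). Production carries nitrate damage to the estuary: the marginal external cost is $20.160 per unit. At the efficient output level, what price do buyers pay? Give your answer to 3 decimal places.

Social marginal cost = private MC + MEC = 47.806 + 3.192x.
Set SMC = demand: 47.806 + 3.192x = 134.079 - 3.248x → x* = 13.3964.
Consumer price on the demand curve at x*: 134.079 − 3.248×13.3964 = 90.5675.

P = $90.567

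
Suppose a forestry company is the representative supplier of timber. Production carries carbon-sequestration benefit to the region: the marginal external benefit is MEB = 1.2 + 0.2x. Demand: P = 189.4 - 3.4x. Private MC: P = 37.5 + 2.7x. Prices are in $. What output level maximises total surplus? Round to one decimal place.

Social marginal cost = private MC − MEB = 36.3 + 2.5x.
Set SMC = demand: 36.3 + 2.5x = 189.4 - 3.4x → x* = 25.9492.

x* = 25.9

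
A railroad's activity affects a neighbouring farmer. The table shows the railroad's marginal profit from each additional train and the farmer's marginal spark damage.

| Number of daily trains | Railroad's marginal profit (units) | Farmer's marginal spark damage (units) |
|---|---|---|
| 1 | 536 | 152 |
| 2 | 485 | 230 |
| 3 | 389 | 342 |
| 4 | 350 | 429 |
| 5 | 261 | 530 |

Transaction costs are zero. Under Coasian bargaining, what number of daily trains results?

Bargaining reaches the level where marginal profit last exceeds marginal spark damage.
That holds through level 3 (389 ≥ 342) but not at 4 (350 < 429).

3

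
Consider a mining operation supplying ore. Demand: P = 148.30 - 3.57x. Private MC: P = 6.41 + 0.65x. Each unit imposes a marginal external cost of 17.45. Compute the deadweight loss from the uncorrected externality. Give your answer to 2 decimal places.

DWL = 36.08

Market equilibrium (private): 6.41 + 0.65x = 148.30 - 3.57x → x_m = 33.6232.
Social marginal cost = private MC + MEC = 23.86 + 0.65x.
Set SMC = demand: 23.86 + 0.65x = 148.30 - 3.57x → x* = 29.4882.
The loss is the area between SMC and demand from x* to x_m; with linear curves that's a triangle of height MEC(x_m).
DWL = ½ × 4.1350 × 17.4500 = 36.0779.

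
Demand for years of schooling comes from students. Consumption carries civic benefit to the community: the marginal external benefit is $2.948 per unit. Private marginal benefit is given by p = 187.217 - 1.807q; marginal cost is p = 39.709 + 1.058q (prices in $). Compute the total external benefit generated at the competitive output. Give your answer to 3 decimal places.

Market equilibrium (private): 39.709 + 1.058q = 187.217 - 1.807q → q_m = 51.4862.
Total external benefit = MEB × q_m = 2.948 × 51.4862 = 151.7813.

$151.781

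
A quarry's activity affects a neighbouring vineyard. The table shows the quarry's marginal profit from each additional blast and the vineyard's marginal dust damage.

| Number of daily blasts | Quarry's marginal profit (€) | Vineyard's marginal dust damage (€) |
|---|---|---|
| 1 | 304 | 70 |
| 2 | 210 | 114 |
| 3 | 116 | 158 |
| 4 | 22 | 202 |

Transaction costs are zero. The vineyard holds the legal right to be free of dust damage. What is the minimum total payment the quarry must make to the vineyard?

Efficient level: marginal profit ≥ marginal dust damage through level 2, so k* = 2.
With the vineyard holding the right, the quarry must at least compensate total damage at k*: 70 + 114 = 184.

€184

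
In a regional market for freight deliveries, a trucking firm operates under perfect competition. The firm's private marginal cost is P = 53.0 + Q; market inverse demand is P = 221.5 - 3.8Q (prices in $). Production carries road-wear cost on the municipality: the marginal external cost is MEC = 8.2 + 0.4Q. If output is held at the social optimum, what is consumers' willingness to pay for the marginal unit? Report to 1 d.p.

Social marginal cost = private MC + MEC = 61.2 + 1.4Q.
Set SMC = demand: 61.2 + 1.4Q = 221.5 - 3.8Q → Q* = 30.8269.
Consumer price on the demand curve at Q*: 221.5 − 3.8×30.8269 = 104.3578.

P = $104.4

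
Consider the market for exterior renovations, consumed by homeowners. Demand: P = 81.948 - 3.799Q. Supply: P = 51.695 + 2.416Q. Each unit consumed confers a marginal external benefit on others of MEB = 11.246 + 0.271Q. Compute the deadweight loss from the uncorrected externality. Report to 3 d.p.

DWL = 13.281

Market equilibrium (private): 51.695 + 2.416Q = 81.948 - 3.799Q → Q_m = 4.8677.
Social marginal benefit = demand + MEB = 93.194 - 3.528Q.
Set SMB = MC: 93.194 - 3.528Q = 51.695 + 2.416Q → Q* = 6.9817.
Height of the DWL triangle at Q_m is SMB(Q_m) − MC(Q_m) = MEB(Q_m) = 12.5652.
DWL = ½ × 2.1140 × 12.5652 = 13.2814.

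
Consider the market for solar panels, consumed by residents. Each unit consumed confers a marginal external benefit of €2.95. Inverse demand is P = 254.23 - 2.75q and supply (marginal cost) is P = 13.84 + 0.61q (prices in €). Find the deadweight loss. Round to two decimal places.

Market equilibrium (private): 13.84 + 0.61q = 254.23 - 2.75q → q_m = 71.5446.
Social marginal benefit = demand + MEB = 257.18 - 2.75q.
Set SMB = MC: 257.18 - 2.75q = 13.84 + 0.61q → q* = 72.4226.
Height of the DWL triangle at q_m is SMB(q_m) − MC(q_m) = MEB(q_m) = 2.9500.
DWL = ½ × 0.8780 × 2.9500 = 1.2951.

DWL = €1.30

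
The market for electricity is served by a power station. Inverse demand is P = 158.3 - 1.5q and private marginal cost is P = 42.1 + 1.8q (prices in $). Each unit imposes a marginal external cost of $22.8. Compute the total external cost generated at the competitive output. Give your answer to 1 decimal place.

Market equilibrium (private): 42.1 + 1.8q = 158.3 - 1.5q → q_m = 35.2121.
Total external cost = MEC × q_m = 22.8 × 35.2121 = 802.8359.

$802.8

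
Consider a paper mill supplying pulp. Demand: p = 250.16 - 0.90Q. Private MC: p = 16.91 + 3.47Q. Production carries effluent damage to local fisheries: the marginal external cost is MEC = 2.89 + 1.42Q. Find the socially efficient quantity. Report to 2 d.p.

Social marginal cost = private MC + MEC = 19.80 + 4.89Q.
Set SMC = demand: 19.80 + 4.89Q = 250.16 - 0.90Q → Q* = 39.7858.

Q* = 39.79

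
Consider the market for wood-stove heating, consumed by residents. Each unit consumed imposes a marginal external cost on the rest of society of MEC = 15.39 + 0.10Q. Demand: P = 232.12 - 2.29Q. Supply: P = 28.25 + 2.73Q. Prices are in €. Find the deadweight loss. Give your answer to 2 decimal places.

Market equilibrium (private): 28.25 + 2.73Q = 232.12 - 2.29Q → Q_m = 40.6116.
Social marginal benefit = demand − MEC = 216.73 - 2.39Q.
Set SMB = MC: 216.73 - 2.39Q = 28.25 + 2.73Q → Q* = 36.8125.
Height of the DWL triangle at Q_m is MC(Q_m) − SMB(Q_m) = MEC(Q_m) = 19.4512.
DWL = ½ × 3.7991 × 19.4512 = 36.9485.

DWL = €36.95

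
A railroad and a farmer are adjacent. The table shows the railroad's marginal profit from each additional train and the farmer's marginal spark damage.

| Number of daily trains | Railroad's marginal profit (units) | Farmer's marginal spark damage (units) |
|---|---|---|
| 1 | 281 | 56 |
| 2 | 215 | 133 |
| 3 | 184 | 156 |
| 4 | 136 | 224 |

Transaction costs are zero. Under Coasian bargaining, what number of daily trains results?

Bargaining reaches the level where marginal profit last exceeds marginal spark damage.
That holds through level 3 (184 ≥ 156) but not at 4 (136 < 224).

3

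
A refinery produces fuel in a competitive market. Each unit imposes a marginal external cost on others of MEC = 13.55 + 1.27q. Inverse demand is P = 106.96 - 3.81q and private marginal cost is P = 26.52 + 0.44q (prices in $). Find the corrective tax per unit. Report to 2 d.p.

tax = $28.94 per unit

Social marginal cost = private MC + MEC = 40.07 + 1.71q.
Set SMC = demand: 40.07 + 1.71q = 106.96 - 3.81q → q* = 12.1178.
The Pigouvian tax equals MEC at q*: 13.55 + 1.27×12.1178 = 28.9396.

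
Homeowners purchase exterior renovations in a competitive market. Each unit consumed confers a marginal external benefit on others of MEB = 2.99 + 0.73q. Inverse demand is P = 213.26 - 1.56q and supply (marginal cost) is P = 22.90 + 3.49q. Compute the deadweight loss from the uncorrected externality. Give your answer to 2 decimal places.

Market equilibrium (private): 22.90 + 3.49q = 213.26 - 1.56q → q_m = 37.6950.
Social marginal benefit = demand + MEB = 216.25 - 0.83q.
Set SMB = MC: 216.25 - 0.83q = 22.90 + 3.49q → q* = 44.7569.
The welfare-loss triangle has base |q_m − q*| and height MEB(q_m) (the vertical gap between SMB and MC is zero at q* and MEB at q_m).
DWL = ½ × 7.0619 × 30.5074 = 107.7201.

DWL = 107.72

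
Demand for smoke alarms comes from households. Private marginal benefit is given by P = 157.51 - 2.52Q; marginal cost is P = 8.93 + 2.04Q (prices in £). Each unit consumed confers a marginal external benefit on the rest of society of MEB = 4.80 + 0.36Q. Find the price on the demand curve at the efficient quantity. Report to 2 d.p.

Social marginal benefit = demand + MEB = 162.31 - 2.16Q.
Set SMB = MC: 162.31 - 2.16Q = 8.93 + 2.04Q → Q* = 36.5190.
Consumer price on the demand curve at Q*: 157.51 − 2.52×36.5190 = 65.4821.

P = £65.48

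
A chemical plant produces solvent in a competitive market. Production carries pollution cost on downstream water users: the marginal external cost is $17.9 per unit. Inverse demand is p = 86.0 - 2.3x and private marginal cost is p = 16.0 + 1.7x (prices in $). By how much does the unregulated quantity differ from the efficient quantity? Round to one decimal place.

Market equilibrium (private): 16.0 + 1.7x = 86.0 - 2.3x → x_m = 17.5000.
Social marginal cost = private MC + MEC = 33.9 + 1.7x.
Set SMC = demand: 33.9 + 1.7x = 86.0 - 2.3x → x* = 13.0250.
Gap = |17.5000 − 13.0250| = 4.4750.

4.5 units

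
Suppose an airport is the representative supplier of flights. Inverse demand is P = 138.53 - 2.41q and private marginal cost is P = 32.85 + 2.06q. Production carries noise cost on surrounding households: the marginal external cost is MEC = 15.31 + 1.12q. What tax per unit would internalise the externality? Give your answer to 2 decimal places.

Social marginal cost = private MC + MEC = 48.16 + 3.18q.
Set SMC = demand: 48.16 + 3.18q = 138.53 - 2.41q → q* = 16.1664.
The Pigouvian tax equals MEC at q*: 15.31 + 1.12×16.1664 = 33.4164.

tax = 33.42 per unit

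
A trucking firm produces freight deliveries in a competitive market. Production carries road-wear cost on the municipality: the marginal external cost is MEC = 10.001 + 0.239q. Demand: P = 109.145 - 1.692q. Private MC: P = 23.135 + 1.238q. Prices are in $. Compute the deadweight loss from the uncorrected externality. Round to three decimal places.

DWL = $45.688

Market equilibrium (private): 23.135 + 1.238q = 109.145 - 1.692q → q_m = 29.3549.
Social marginal cost = private MC + MEC = 33.136 + 1.477q.
Set SMC = demand: 33.136 + 1.477q = 109.145 - 1.692q → q* = 23.9852.
The welfare-loss triangle has base |q_m − q*| and height MEC(q_m) (the vertical gap between SMC and demand is zero at q* and MEC at q_m).
DWL = ½ × 5.3697 × 17.0168 = 45.6876.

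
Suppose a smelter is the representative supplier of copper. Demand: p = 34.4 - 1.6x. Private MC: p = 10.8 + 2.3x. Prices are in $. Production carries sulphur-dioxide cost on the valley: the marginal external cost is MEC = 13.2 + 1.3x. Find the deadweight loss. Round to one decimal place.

Market equilibrium (private): 10.8 + 2.3x = 34.4 - 1.6x → x_m = 6.0513.
Social marginal cost = private MC + MEC = 24.0 + 3.6x.
Set SMC = demand: 24.0 + 3.6x = 34.4 - 1.6x → x* = 2.0000.
Height of the DWL triangle at x_m is SMC(x_m) − demand(x_m) = MEC(x_m) = 21.0667.
DWL = ½ × 4.0513 × 21.0667 = 42.6738.

DWL = $42.7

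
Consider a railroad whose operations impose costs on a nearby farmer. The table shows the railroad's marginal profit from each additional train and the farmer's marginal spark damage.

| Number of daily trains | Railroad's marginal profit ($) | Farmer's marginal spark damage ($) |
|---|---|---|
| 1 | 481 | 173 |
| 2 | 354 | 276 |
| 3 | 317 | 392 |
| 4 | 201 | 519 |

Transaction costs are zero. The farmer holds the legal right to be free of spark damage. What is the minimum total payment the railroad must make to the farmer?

$449

Efficient level: marginal profit ≥ marginal spark damage through level 2, so k* = 2.
With the farmer holding the right, the railroad must at least compensate total damage at k*: 173 + 276 = 449.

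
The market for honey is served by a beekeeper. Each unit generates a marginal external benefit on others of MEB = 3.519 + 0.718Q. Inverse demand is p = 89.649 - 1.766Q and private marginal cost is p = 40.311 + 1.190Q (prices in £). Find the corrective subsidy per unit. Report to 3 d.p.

Social marginal cost = private MC − MEB = 36.792 + 0.472Q.
Set SMC = demand: 36.792 + 0.472Q = 89.649 - 1.766Q → Q* = 23.6180.
The Pigouvian subsidy equals MEB at Q*: 3.519 + 0.718×23.6180 = 20.4767.

subsidy = £20.477 per unit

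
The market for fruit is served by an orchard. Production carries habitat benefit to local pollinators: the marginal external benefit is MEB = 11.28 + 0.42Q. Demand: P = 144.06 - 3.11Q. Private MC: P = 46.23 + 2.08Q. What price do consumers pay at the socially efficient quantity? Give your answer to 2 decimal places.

Social marginal cost = private MC − MEB = 34.95 + 1.66Q.
Set SMC = demand: 34.95 + 1.66Q = 144.06 - 3.11Q → Q* = 22.8742.
Consumer price on the demand curve at Q*: 144.06 − 3.11×22.8742 = 72.9212.

P = 72.92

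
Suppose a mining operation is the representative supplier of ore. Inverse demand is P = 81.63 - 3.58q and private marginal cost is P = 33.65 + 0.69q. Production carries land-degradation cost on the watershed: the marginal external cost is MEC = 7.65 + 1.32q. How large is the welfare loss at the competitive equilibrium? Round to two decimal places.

DWL = 45.21

Market equilibrium (private): 33.65 + 0.69q = 81.63 - 3.58q → q_m = 11.2365.
Social marginal cost = private MC + MEC = 41.30 + 2.01q.
Set SMC = demand: 41.30 + 2.01q = 81.63 - 3.58q → q* = 7.2147.
The welfare-loss triangle has base |q_m − q*| and height MEC(q_m) (the vertical gap between SMC and demand is zero at q* and MEC at q_m).
DWL = ½ × 4.0218 × 22.4822 = 45.2095.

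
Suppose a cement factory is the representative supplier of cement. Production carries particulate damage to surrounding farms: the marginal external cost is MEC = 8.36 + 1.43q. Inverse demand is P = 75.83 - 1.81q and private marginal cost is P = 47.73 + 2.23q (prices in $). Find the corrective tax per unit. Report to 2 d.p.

tax = $13.52 per unit

Social marginal cost = private MC + MEC = 56.09 + 3.66q.
Set SMC = demand: 56.09 + 3.66q = 75.83 - 1.81q → q* = 3.6088.
The Pigouvian tax equals MEC at q*: 8.36 + 1.43×3.6088 = 13.5206.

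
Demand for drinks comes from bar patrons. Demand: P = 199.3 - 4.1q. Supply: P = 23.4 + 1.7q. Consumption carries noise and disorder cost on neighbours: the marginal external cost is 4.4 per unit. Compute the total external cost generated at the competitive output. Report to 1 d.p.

133.4

Market equilibrium (private): 23.4 + 1.7q = 199.3 - 4.1q → q_m = 30.3276.
Total external cost = MEC × q_m = 4.4 × 30.3276 = 133.4414.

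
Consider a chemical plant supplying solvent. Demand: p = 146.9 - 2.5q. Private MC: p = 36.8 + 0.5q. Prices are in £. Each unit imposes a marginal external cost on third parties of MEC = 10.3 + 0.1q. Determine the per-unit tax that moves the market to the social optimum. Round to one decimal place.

Social marginal cost = private MC + MEC = 47.1 + 0.6q.
Set SMC = demand: 47.1 + 0.6q = 146.9 - 2.5q → q* = 32.1935.
The Pigouvian tax equals MEC at q*: 10.3 + 0.1×32.1935 = 13.5194.

tax = £13.5 per unit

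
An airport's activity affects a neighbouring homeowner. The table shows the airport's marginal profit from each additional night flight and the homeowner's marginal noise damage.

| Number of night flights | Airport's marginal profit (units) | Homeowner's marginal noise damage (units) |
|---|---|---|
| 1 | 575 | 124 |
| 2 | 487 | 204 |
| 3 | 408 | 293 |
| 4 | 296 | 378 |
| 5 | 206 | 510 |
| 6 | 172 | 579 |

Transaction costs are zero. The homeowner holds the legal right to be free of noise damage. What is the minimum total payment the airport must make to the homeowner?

Efficient level: marginal profit ≥ marginal noise damage through level 3, so k* = 3.
With the homeowner holding the right, the airport must at least compensate total damage at k*: 124 + 204 + 293 = 621.

621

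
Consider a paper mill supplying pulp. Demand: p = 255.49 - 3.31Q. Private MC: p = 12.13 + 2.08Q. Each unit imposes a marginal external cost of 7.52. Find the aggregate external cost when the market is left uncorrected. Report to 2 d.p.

339.53

Market equilibrium (private): 12.13 + 2.08Q = 255.49 - 3.31Q → Q_m = 45.1503.
Total external cost = MEC × Q_m = 7.52 × 45.1503 = 339.5303.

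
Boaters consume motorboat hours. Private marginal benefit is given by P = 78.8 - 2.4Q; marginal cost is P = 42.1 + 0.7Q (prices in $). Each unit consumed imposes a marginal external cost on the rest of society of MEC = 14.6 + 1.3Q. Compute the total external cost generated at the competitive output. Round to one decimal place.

Market equilibrium (private): 42.1 + 0.7Q = 78.8 - 2.4Q → Q_m = 11.8387.
Total external cost = ∫₀^{Q_m} (14.6 + 1.3Q) dQ = 14.6×11.8387 + ½×1.3×11.8387² = 263.9457.

$263.9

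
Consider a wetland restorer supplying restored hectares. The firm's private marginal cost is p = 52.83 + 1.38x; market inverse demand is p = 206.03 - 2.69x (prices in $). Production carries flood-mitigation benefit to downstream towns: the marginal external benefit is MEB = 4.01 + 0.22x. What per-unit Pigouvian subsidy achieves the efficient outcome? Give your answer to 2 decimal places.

subsidy = $12.99 per unit

Social marginal cost = private MC − MEB = 48.82 + 1.16x.
Set SMC = demand: 48.82 + 1.16x = 206.03 - 2.69x → x* = 40.8338.
The Pigouvian subsidy equals MEB at x*: 4.01 + 0.22×40.8338 = 12.9934.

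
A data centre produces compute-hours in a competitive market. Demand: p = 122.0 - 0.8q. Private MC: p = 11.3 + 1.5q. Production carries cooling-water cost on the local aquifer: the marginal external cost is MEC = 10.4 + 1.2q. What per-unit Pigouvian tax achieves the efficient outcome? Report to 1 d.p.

Social marginal cost = private MC + MEC = 21.7 + 2.7q.
Set SMC = demand: 21.7 + 2.7q = 122.0 - 0.8q → q* = 28.6571.
The Pigouvian tax equals MEC at q*: 10.4 + 1.2×28.6571 = 44.7885.

tax = 44.8 per unit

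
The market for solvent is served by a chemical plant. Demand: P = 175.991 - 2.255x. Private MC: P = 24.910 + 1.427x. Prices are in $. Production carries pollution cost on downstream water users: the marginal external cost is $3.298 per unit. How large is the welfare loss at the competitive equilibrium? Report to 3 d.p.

DWL = $1.477

Market equilibrium (private): 24.910 + 1.427x = 175.991 - 2.255x → x_m = 41.0323.
Social marginal cost = private MC + MEC = 28.208 + 1.427x.
Set SMC = demand: 28.208 + 1.427x = 175.991 - 2.255x → x* = 40.1366.
The welfare-loss triangle has base |x_m − x*| and height MEC(x_m) (the vertical gap between SMC and demand is zero at x* and MEC at x_m).
DWL = ½ × 0.8957 × 3.2980 = 1.4770.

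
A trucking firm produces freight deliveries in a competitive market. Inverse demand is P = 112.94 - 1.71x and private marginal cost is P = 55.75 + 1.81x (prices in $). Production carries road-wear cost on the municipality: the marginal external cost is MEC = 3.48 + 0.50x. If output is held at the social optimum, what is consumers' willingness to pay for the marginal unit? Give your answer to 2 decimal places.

P = $90.09

Social marginal cost = private MC + MEC = 59.23 + 2.31x.
Set SMC = demand: 59.23 + 2.31x = 112.94 - 1.71x → x* = 13.3607.
Consumer price on the demand curve at x*: 112.94 − 1.71×13.3607 = 90.0932.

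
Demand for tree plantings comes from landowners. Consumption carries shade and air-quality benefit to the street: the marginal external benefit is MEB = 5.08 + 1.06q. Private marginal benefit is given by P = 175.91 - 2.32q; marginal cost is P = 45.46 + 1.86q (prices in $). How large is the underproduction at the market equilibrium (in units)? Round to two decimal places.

Market equilibrium (private): 45.46 + 1.86q = 175.91 - 2.32q → q_m = 31.2081.
Social marginal benefit = demand + MEB = 180.99 - 1.26q.
Set SMB = MC: 180.99 - 1.26q = 45.46 + 1.86q → q* = 43.4391.
Gap = |31.2081 − 43.4391| = 12.2310.

12.23 units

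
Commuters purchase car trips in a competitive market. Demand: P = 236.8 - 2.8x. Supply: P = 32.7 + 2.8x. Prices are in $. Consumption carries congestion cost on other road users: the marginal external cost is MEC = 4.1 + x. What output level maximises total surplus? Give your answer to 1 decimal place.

x* = 30.3

Social marginal benefit = demand − MEC = 232.7 - 3.8x.
Set SMB = MC: 232.7 - 3.8x = 32.7 + 2.8x → x* = 30.3030.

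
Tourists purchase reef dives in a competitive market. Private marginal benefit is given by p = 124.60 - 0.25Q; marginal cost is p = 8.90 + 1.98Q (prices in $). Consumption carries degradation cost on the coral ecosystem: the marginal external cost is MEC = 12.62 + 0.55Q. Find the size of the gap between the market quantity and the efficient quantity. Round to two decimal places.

Market equilibrium (private): 8.90 + 1.98Q = 124.60 - 0.25Q → Q_m = 51.8834.
Social marginal benefit = demand − MEC = 111.98 - 0.80Q.
Set SMB = MC: 111.98 - 0.80Q = 8.90 + 1.98Q → Q* = 37.0791.
Gap = |51.8834 − 37.0791| = 14.8043.

14.80 units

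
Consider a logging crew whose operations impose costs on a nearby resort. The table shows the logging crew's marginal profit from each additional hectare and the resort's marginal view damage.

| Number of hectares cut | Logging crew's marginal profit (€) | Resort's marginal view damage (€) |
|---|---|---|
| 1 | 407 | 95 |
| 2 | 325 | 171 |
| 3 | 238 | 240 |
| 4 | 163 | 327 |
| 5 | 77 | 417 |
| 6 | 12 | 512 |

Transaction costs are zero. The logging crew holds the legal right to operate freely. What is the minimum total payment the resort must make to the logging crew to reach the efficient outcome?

€490

Left alone the logging crew would choose level 6 (marginal profit stays positive).
Efficient level: k* = 2 (marginal profit ≥ marginal view damage through 2).
The resort must at least cover the logging crew's forgone profit from cutting 6→2: 238 + 163 + 77 + 12 = 490.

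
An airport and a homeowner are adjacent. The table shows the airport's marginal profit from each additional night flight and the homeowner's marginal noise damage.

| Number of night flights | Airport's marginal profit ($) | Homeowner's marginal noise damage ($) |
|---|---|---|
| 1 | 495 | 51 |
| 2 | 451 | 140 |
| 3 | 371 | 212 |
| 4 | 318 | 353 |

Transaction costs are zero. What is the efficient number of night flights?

Bargaining reaches the level where marginal profit last exceeds marginal noise damage.
That holds through level 3 (371 ≥ 212) but not at 4 (318 < 353).

3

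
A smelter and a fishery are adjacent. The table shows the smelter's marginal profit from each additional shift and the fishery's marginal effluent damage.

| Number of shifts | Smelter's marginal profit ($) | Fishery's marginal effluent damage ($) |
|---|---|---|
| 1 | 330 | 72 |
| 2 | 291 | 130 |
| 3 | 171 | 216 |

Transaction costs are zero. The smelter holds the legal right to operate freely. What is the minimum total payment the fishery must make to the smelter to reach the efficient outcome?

Left alone the smelter would choose level 3 (marginal profit stays positive).
Efficient level: k* = 2 (marginal profit ≥ marginal effluent damage through 2).
The fishery must at least cover the smelter's forgone profit from cutting 3→2: 171 = 171.

$171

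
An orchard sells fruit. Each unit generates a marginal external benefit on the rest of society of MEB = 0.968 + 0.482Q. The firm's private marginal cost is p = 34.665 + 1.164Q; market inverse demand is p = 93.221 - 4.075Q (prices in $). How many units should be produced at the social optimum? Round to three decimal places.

Q* = 12.513

Social marginal cost = private MC − MEB = 33.697 + 0.682Q.
Set SMC = demand: 33.697 + 0.682Q = 93.221 - 4.075Q → Q* = 12.5129.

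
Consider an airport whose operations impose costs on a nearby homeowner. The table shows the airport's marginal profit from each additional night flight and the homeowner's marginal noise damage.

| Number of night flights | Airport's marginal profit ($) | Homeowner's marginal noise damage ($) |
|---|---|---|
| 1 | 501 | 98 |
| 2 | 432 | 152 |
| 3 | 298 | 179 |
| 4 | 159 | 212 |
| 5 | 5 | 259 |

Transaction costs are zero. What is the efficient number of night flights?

Bargaining reaches the level where marginal profit last exceeds marginal noise damage.
That holds through level 3 (298 ≥ 179) but not at 4 (159 < 212).

3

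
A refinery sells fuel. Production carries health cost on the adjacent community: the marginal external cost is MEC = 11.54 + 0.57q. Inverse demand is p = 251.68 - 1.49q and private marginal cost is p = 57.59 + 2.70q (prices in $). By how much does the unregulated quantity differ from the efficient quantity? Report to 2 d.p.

7.97 units

Market equilibrium (private): 57.59 + 2.70q = 251.68 - 1.49q → q_m = 46.3222.
Social marginal cost = private MC + MEC = 69.13 + 3.27q.
Set SMC = demand: 69.13 + 3.27q = 251.68 - 1.49q → q* = 38.3508.
Gap = |46.3222 − 38.3508| = 7.9714.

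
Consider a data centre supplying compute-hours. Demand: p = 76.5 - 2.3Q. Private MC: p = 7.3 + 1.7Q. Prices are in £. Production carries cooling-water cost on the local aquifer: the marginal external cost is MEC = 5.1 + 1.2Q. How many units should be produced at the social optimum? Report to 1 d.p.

Q* = 12.3

Social marginal cost = private MC + MEC = 12.4 + 2.9Q.
Set SMC = demand: 12.4 + 2.9Q = 76.5 - 2.3Q → Q* = 12.3269.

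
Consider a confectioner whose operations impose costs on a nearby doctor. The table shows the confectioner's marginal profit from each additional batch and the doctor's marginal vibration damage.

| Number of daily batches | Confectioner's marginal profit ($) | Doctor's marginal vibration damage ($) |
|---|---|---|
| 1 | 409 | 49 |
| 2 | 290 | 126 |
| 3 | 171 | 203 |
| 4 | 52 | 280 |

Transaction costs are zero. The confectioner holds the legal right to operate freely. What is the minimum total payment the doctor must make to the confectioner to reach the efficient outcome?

Left alone the confectioner would choose level 4 (marginal profit stays positive).
Efficient level: k* = 2 (marginal profit ≥ marginal vibration damage through 2).
The doctor must at least cover the confectioner's forgone profit from cutting 4→2: 171 + 52 = 223.

$223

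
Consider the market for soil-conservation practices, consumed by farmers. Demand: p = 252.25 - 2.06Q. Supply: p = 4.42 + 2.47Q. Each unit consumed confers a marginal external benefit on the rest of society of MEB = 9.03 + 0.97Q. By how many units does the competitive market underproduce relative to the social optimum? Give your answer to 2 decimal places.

Market equilibrium (private): 4.42 + 2.47Q = 252.25 - 2.06Q → Q_m = 54.7086.
Social marginal benefit = demand + MEB = 261.28 - 1.09Q.
Set SMB = MC: 261.28 - 1.09Q = 4.42 + 2.47Q → Q* = 72.1517.
Gap = |54.7086 − 72.1517| = 17.4431.

17.44 units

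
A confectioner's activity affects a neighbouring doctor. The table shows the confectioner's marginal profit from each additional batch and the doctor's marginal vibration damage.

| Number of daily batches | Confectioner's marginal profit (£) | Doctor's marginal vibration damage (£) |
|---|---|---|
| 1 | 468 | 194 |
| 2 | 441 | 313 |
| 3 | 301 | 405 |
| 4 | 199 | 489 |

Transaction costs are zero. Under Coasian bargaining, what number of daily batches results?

Bargaining reaches the level where marginal profit last exceeds marginal vibration damage.
That holds through level 2 (441 ≥ 313) but not at 3 (301 < 405).

2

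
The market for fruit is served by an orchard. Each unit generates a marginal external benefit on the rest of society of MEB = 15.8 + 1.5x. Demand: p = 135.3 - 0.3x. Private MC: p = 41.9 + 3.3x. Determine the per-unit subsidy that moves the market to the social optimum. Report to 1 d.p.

subsidy = 93.8 per unit

Social marginal cost = private MC − MEB = 26.1 + 1.8x.
Set SMC = demand: 26.1 + 1.8x = 135.3 - 0.3x → x* = 52.0000.
The Pigouvian subsidy equals MEB at x*: 15.8 + 1.5×52.0000 = 93.8000.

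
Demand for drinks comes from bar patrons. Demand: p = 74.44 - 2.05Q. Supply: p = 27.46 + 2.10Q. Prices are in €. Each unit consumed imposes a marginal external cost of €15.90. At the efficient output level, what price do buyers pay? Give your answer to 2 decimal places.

P = €59.09

Social marginal benefit = demand − MEC = 58.54 - 2.05Q.
Set SMB = MC: 58.54 - 2.05Q = 27.46 + 2.10Q → Q* = 7.4892.
Consumer price on the demand curve at Q*: 74.44 − 2.05×7.4892 = 59.0871.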